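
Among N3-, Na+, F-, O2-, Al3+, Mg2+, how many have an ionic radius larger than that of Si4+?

6

These species are isoelectronic with 10 electrons. The only difference is the number of protons: Si4+ (Z=14), Al3+ (Z=13), Mg2+ (Z=12), Na+ (Z=11), F- (Z=9), O2- (Z=8), N3- (Z=7). The strongest nuclear pull (Si4+) gives the smallest ion.
Overall: Si4+ < Al3+ < Mg2+ < Na+ < F- < O2- < N3-. Si4+ has 0 below it and 6 above. Count: 6.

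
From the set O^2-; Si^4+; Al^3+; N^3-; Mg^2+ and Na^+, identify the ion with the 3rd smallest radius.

Mg^2+

Isoelectronic series (10 e⁻ each). Size is set by nuclear charge: more protons means a smaller ion. Si^4+ (Z=14), Al^3+ (Z=13), Mg^2+ (Z=12), Na^+ (Z=11), O^2- (Z=8), N^3- (Z=7).
That gives Si^4+ < Al^3+ < Mg^2+ < Na^+ < O^2- < N^3-. From the smallest end, number 3 is Mg^2+.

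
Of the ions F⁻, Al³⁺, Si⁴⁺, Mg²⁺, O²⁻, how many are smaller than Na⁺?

Isoelectronic series (10 e⁻ each). Size is set by nuclear charge: more protons means a smaller ion. Si⁴⁺ (Z=14), Al³⁺ (Z=13), Mg²⁺ (Z=12), Na⁺ (Z=11), F⁻ (Z=9), O²⁻ (Z=8).
Overall: Si⁴⁺ < Al³⁺ < Mg²⁺ < Na⁺ < F⁻ < O²⁻. Na⁺ has 3 below it and 2 above. That's 3.

3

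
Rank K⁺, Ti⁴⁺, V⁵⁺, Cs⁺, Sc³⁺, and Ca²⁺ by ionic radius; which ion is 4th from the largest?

Sc³⁺

Electron counts and nuclear charges: V⁵⁺ has 18 e⁻ (Z=23), Ti⁴⁺ has 18 e⁻ (Z=22), Sc³⁺ has 18 e⁻ (Z=21), Ca²⁺ has 18 e⁻ (Z=20), K⁺ has 18 e⁻ (Z=19), Cs⁺ has 54 e⁻ (Z=55). V⁵⁺ < Ti⁴⁺ (both 18 e⁻, Z=23>22); Ti⁴⁺ < Sc³⁺ (both 18 e⁻, Z=22>21); Sc³⁺ < Ca²⁺ (both 18 e⁻, Z=21>20); Ca²⁺ < K⁺ (both 18 e⁻, Z=20>19); K⁺ < Cs⁺ (same group, 2 shells fewer).
Full ascending order: V⁵⁺ < Ti⁴⁺ < Sc³⁺ < Ca²⁺ < K⁺ < Cs⁺. Counting from the largest, position 4 is Sc³⁺.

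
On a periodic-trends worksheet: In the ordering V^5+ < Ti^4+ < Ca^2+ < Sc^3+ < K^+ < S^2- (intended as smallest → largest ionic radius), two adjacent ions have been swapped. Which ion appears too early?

Ca^2+

Compare adjacent ions: they are isoelectronic (18 e⁻) and Sc has more protons than Ca (21 vs 20), making Sc^3+ smaller — yet in this increasing list Ca^2+ sits before Sc^3+. Nothing else is reversed, so Ca^2+ should move one place to the right.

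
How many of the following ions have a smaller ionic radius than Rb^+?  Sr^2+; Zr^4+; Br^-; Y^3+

3

All of these have 36 electrons (isoelectronic). With the same electron cloud, the ion with the most protons pulls it in tightest. Nuclear charges: Zr^4+ (Z=40), Y^3+ (Z=39), Sr^2+ (Z=38), Rb^+ (Z=37), Br^- (Z=35). Highest Z is smallest.
Overall: Zr^4+ < Y^3+ < Sr^2+ < Rb^+ < Br^-. Rb^+ has 3 below it and 1 above. So 3 are smaller.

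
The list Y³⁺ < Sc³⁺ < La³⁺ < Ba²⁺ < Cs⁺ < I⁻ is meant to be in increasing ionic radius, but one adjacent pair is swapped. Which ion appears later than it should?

Scanning neighbour by neighbour, only Y³⁺/Sc³⁺ violates a trend: both in group 3 with the same charge; Sc³⁺ (period 4) has the smaller radius. That makes Sc³⁺ the one sitting a position late relative to where it belongs.

Sc³⁺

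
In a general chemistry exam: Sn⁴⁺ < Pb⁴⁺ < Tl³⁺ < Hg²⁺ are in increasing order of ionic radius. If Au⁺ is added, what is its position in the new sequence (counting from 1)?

First list Z and electron count for each: Sn⁴⁺ has 46 e⁻ (Z=50), Pb⁴⁺ has 78 e⁻ (Z=82), Tl³⁺ has 78 e⁻ (Z=81), Hg²⁺ has 78 e⁻ (Z=80), Au⁺ has 78 e⁻ (Z=79). Sn⁴⁺ < Pb⁴⁺ (same group, 1 shell fewer); Pb⁴⁺ < Tl³⁺ (isoelectronic, higher Z=82 is smaller); Tl³⁺ < Hg²⁺ (isoelectronic, higher Z=81 is smaller); Hg²⁺ < Au⁺ (both 78 e⁻, Z=80>79).
The complete sequence is Sn⁴⁺ < Pb⁴⁺ < Tl³⁺ < Hg²⁺ < Au⁺. Au⁺ sits at position 5.

5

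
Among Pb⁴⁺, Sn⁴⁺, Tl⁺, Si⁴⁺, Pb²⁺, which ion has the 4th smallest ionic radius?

Pb²⁺

Si⁴⁺ (Z=14, 10 e⁻), Sn⁴⁺ (Z=50, 46 e⁻), Pb⁴⁺ (Z=82, 78 e⁻), Pb²⁺ (Z=82, 80 e⁻), Tl⁺ (Z=81, 80 e⁻). Si⁴⁺ < Sn⁴⁺ (same group, period 3 vs 5); Sn⁴⁺ < Pb⁴⁺ (same group, 1 shell fewer); Pb⁴⁺ < Pb²⁺ (higher charge on the same element); Pb²⁺ < Tl⁺ (isoelectronic, higher Z=82 is smaller).
That gives Si⁴⁺ < Sn⁴⁺ < Pb⁴⁺ < Pb²⁺ < Tl⁺. From the smallest end, number 4 is Pb²⁺.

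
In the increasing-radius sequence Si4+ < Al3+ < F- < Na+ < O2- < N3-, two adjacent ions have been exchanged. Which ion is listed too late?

Na+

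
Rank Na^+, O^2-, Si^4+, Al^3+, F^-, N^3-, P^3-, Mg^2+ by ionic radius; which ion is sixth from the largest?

Mg^2+

First list Z and electron count for each: Si^4+ has 10 e⁻ (Z=14), Al^3+ has 10 e⁻ (Z=13), Mg^2+ has 10 e⁻ (Z=12), Na^+ has 10 e⁻ (Z=11), F^- has 10 e⁻ (Z=9), O^2- has 10 e⁻ (Z=8), N^3- has 10 e⁻ (Z=7), P^3- has 18 e⁻ (Z=15). Si^4+ < Al^3+ (both 10 e⁻, Z=14>13); Al^3+ < Mg^2+ (both 10 e⁻, Z=13>12); Mg^2+ < Na^+ (isoelectronic, higher Z=12 is smaller); Na^+ < F^- (both 10 e⁻, Z=11>9); F^- < O^2- (isoelectronic, higher Z=9 is smaller); O^2- < N^3- (both 10 e⁻, Z=8>7); N^3- < P^3- (same group, 1 shell fewer).
Full ascending order: Si^4+ < Al^3+ < Mg^2+ < Na^+ < F^- < O^2- < N^3- < P^3-. Counting from the largest, position 6 is Mg^2+.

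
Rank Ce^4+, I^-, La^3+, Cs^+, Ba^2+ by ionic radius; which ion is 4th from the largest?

These species are isoelectronic with 54 electrons. The only difference is the number of protons: Ce^4+ (Z=58), La^3+ (Z=57), Ba^2+ (Z=56), Cs^+ (Z=55), I^- (Z=53). The strongest nuclear pull (Ce^4+) gives the smallest ion.
Ordering: Ce^4+ < La^3+ < Ba^2+ < Cs^+ < I^-. The 4th largest is La^3+.

La^3+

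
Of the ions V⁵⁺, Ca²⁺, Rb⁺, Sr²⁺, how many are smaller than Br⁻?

4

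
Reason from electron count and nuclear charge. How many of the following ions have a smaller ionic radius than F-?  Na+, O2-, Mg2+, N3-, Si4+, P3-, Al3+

4

Si4+ (Z=14, 10 e⁻), Al3+ (Z=13, 10 e⁻), Mg2+ (Z=12, 10 e⁻), Na+ (Z=11, 10 e⁻), F- (Z=9, 10 e⁻), O2- (Z=8, 10 e⁻), N3- (Z=7, 10 e⁻), P3- (Z=15, 18 e⁻). Si4+ < Al3+ (isoelectronic, higher Z=14 is smaller); Al3+ < Mg2+ (isoelectronic, higher Z=13 is smaller); Mg2+ < Na+ (isoelectronic, higher Z=12 is smaller); Na+ < F- (isoelectronic, higher Z=11 is smaller); F- < O2- (both 10 e⁻, Z=9>8); O2- < N3- (isoelectronic, higher Z=8 is smaller); N3- < P3- (same group, period 2 vs 3).
Ordering all of them (including F-) by radius gives Si4+ < Al3+ < Mg2+ < Na+ < F- < O2- < N3- < P3-. Count: 4.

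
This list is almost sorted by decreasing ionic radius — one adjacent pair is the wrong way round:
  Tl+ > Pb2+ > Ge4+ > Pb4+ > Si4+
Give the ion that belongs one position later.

Ge4+

Check each adjacent pair. Ge4+ and Pb4+ are reversed: both in group 14 with the same charge; Ge4+ (period 4) has the smaller radius. No other neighbouring pair contradicts the periodic trends, so Ge4+ is the ion listed too early.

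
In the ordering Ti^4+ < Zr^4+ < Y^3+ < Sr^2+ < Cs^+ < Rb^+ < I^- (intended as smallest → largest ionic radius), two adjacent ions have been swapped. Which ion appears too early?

Cs^+

Check each adjacent pair. Cs^+ and Rb^+ are reversed: both in group 1 with the same charge; Rb^+ (period 5) has the smaller radius. No other neighbouring pair contradicts the periodic trends, so Cs^+ is the ion listed too early.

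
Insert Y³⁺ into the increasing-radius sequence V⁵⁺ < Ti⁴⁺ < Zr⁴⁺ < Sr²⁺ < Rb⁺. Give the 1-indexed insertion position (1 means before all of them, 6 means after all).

4

Work out protons and electrons: V⁵⁺ has 18 e⁻ (Z=23), Ti⁴⁺ has 18 e⁻ (Z=22), Zr⁴⁺ has 36 e⁻ (Z=40), Y³⁺ has 36 e⁻ (Z=39), Sr²⁺ has 36 e⁻ (Z=38), Rb⁺ has 36 e⁻ (Z=37). V⁵⁺ < Ti⁴⁺ (isoelectronic, higher Z=23 is smaller); Ti⁴⁺ < Zr⁴⁺ (same group, period 4 vs 5); Zr⁴⁺ < Y³⁺ (isoelectronic, higher Z=40 is smaller); Y³⁺ < Sr²⁺ (isoelectronic, higher Z=39 is smaller); Sr²⁺ < Rb⁺ (isoelectronic, higher Z=38 is smaller).
The complete sequence is V⁵⁺ < Ti⁴⁺ < Zr⁴⁺ < Y³⁺ < Sr²⁺ < Rb⁺. Y³⁺ sits at position 4.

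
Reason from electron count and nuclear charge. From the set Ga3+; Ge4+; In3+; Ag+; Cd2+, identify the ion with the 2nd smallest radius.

Ga3+

First list Z and electron count for each: Ge4+ has 28 e⁻ (Z=32), Ga3+ has 28 e⁻ (Z=31), In3+ has 46 e⁻ (Z=49), Cd2+ has 46 e⁻ (Z=48), Ag+ has 46 e⁻ (Z=47). Ge4+ < Ga3+ (both 28 e⁻, Z=32>31); Ga3+ < In3+ (same group, period 4 vs 5); In3+ < Cd2+ (both 46 e⁻, Z=49>48); Cd2+ < Ag+ (isoelectronic, higher Z=48 is smaller).
Ordering: Ge4+ < Ga3+ < In3+ < Cd2+ < Ag+. The 2nd smallest is Ga3+.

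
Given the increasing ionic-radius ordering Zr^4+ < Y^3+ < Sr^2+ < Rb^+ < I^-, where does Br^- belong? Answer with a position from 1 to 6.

5

Work out protons and electrons: Zr^4+ has 36 e⁻ (Z=40), Y^3+ has 36 e⁻ (Z=39), Sr^2+ has 36 e⁻ (Z=38), Rb^+ has 36 e⁻ (Z=37), Br^- has 36 e⁻ (Z=35), I^- has 54 e⁻ (Z=53). Zr^4+ < Y^3+ (isoelectronic, higher Z=40 is smaller); Y^3+ < Sr^2+ (both 36 e⁻, Z=39>38); Sr^2+ < Rb^+ (both 36 e⁻, Z=38>37); Rb^+ < Br^- (both 36 e⁻, Z=37>35); Br^- < I^- (same group, 1 shell fewer).
The complete sequence is Zr^4+ < Y^3+ < Sr^2+ < Rb^+ < Br^- < I^-. Br^- sits at position 5.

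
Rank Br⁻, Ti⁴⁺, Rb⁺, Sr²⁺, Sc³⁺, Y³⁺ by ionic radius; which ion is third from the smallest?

Y³⁺

Ti⁴⁺: 18 e⁻, Z=22, Sc³⁺: 18 e⁻, Z=21, Y³⁺: 36 e⁻, Z=39, Sr²⁺: 36 e⁻, Z=38, Rb⁺: 36 e⁻, Z=37, Br⁻: 36 e⁻, Z=35. Ti⁴⁺ < Sc³⁺ (both 18 e⁻, Z=22>21); Sc³⁺ < Y³⁺ (same group, 1 shell fewer); Y³⁺ < Sr²⁺ (isoelectronic, higher Z=39 is smaller); Sr²⁺ < Rb⁺ (isoelectronic, higher Z=38 is smaller); Rb⁺ < Br⁻ (both 36 e⁻, Z=37>35).
Full ascending order: Ti⁴⁺ < Sc³⁺ < Y³⁺ < Sr²⁺ < Rb⁺ < Br⁻. Counting from the smallest, position 3 is Y³⁺.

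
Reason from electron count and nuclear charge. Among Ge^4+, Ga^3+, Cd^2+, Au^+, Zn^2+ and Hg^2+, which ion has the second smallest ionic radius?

Work out protons and electrons: Ge^4+ has 28 e⁻ (Z=32), Ga^3+ has 28 e⁻ (Z=31), Zn^2+ has 28 e⁻ (Z=30), Cd^2+ has 46 e⁻ (Z=48), Hg^2+ has 78 e⁻ (Z=80), Au^+ has 78 e⁻ (Z=79). Ge^4+ < Ga^3+ (both 28 e⁻, Z=32>31); Ga^3+ < Zn^2+ (both 28 e⁻, Z=31>30); Zn^2+ < Cd^2+ (same group, 1 shell fewer); Cd^2+ < Hg^2+ (same group, 1 shell fewer); Hg^2+ < Au^+ (both 78 e⁻, Z=80>79).
That gives Ge^4+ < Ga^3+ < Zn^2+ < Cd^2+ < Hg^2+ < Au^+. From the smallest end, number 2 is Ga^3+.

Ga^3+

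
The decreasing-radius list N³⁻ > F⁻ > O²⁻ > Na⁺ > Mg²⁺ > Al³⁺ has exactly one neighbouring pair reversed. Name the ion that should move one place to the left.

O²⁻

Scanning neighbour by neighbour, only F⁻/O²⁻ violates a trend: they are isoelectronic (10 e⁻) and F has more protons than O (9 vs 8), making F⁻ smaller. That makes O²⁻ the one sitting a position late relative to where it belongs.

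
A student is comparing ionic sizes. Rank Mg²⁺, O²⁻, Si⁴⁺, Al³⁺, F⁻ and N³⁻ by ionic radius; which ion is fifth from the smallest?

O²⁻

Each ion has 10 electrons. The ranking follows nuclear charge in reverse — greater Z gives a smaller radius. Si⁴⁺ (Z=14), Al³⁺ (Z=13), Mg²⁺ (Z=12), F⁻ (Z=9), O²⁻ (Z=8), N³⁻ (Z=7).
That gives Si⁴⁺ < Al³⁺ < Mg²⁺ < F⁻ < O²⁻ < N³⁻. From the smallest end, number 5 is O²⁻.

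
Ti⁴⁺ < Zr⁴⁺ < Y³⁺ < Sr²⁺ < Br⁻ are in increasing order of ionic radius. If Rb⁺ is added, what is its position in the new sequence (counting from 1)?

5

Work out protons and electrons: Ti⁴⁺ has 18 e⁻ (Z=22), Zr⁴⁺ has 36 e⁻ (Z=40), Y³⁺ has 36 e⁻ (Z=39), Sr²⁺ has 36 e⁻ (Z=38), Rb⁺ has 36 e⁻ (Z=37), Br⁻ has 36 e⁻ (Z=35). Ti⁴⁺ < Zr⁴⁺ (same group, 1 shell fewer); Zr⁴⁺ < Y³⁺ (isoelectronic, higher Z=40 is smaller); Y³⁺ < Sr²⁺ (isoelectronic, higher Z=39 is smaller); Sr²⁺ < Rb⁺ (both 36 e⁻, Z=38>37); Rb⁺ < Br⁻ (both 36 e⁻, Z=37>35).
Putting Rb⁺ in gives Ti⁴⁺ < Zr⁴⁺ < Y³⁺ < Sr²⁺ < Rb⁺ < Br⁻; it lands at slot 5.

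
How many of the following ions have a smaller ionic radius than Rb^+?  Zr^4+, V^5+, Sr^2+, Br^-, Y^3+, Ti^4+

First list Z and electron count for each: V^5+: 18 e⁻, Z=23, Ti^4+: 18 e⁻, Z=22, Zr^4+: 36 e⁻, Z=40, Y^3+: 36 e⁻, Z=39, Sr^2+: 36 e⁻, Z=38, Rb^+: 36 e⁻, Z=37, Br^-: 36 e⁻, Z=35. V^5+ < Ti^4+ (both 18 e⁻, Z=23>22); Ti^4+ < Zr^4+ (same group, 1 shell fewer); Zr^4+ < Y^3+ (both 36 e⁻, Z=40>39); Y^3+ < Sr^2+ (both 36 e⁻, Z=39>38); Sr^2+ < Rb^+ (both 36 e⁻, Z=38>37); Rb^+ < Br^- (isoelectronic, higher Z=37 is smaller).
Placing each against Rb^+: smaller — V^5+, Ti^4+, Zr^4+, Y^3+, Sr^2+; larger — Br^-. That's 5.

5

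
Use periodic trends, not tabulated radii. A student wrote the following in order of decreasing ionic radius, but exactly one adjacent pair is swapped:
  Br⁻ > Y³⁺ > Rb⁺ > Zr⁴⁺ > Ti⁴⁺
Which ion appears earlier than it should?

Y³⁺

Check each adjacent pair. Y³⁺ and Rb⁺ are reversed: they are isoelectronic (36 e⁻) and Y has more protons than Rb (39 vs 37), making Y³⁺ smaller. No other neighbouring pair contradicts the periodic trends, so Y³⁺ is the ion listed too early.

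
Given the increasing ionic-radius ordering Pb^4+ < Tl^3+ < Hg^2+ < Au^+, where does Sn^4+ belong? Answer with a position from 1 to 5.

Tabulating Z and e⁻: Sn^4+ has 46 e⁻ (Z=50), Pb^4+ has 78 e⁻ (Z=82), Tl^3+ has 78 e⁻ (Z=81), Hg^2+ has 78 e⁻ (Z=80), Au^+ has 78 e⁻ (Z=79). Sn^4+ < Pb^4+ (same group, 1 shell fewer); Pb^4+ < Tl^3+ (both 78 e⁻, Z=82>81); Tl^3+ < Hg^2+ (isoelectronic, higher Z=81 is smaller); Hg^2+ < Au^+ (both 78 e⁻, Z=80>79).
With Sn^4+ included the full order is Sn^4+ < Pb^4+ < Tl^3+ < Hg^2+ < Au^+, so it takes position 1.

1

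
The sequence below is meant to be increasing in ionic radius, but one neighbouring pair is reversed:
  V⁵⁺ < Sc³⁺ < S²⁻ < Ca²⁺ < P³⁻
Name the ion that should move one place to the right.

S²⁻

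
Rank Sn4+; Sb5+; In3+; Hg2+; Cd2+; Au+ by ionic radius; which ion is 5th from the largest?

Sn4+

First list Z and electron count for each: Sb5+ has 46 e⁻ (Z=51), Sn4+ has 46 e⁻ (Z=50), In3+ has 46 e⁻ (Z=49), Cd2+ has 46 e⁻ (Z=48), Hg2+ has 78 e⁻ (Z=80), Au+ has 78 e⁻ (Z=79). Sb5+ < Sn4+ (both 46 e⁻, Z=51>50); Sn4+ < In3+ (isoelectronic, higher Z=50 is smaller); In3+ < Cd2+ (both 46 e⁻, Z=49>48); Cd2+ < Hg2+ (same group, 1 shell fewer); Hg2+ < Au+ (both 78 e⁻, Z=80>79).
That gives Sb5+ < Sn4+ < In3+ < Cd2+ < Hg2+ < Au+. From the largest end, number 5 is Sn4+.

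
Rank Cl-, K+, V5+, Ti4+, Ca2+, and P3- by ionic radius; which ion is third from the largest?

All of these have 18 electrons (isoelectronic). With the same electron cloud, the ion with the most protons pulls it in tightest. Nuclear charges: V5+ (Z=23), Ti4+ (Z=22), Ca2+ (Z=20), K+ (Z=19), Cl- (Z=17), P3- (Z=15). Highest Z is smallest.
So the order is V5+ < Ti4+ < Ca2+ < K+ < Cl- < P3-; the 3rd-largest ion is K+.

K+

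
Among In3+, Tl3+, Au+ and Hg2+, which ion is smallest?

In3+

First list Z and electron count for each: In3+: 46 e⁻, Z=49, Tl3+: 78 e⁻, Z=81, Hg2+: 78 e⁻, Z=80, Au+: 78 e⁻, Z=79. In3+ < Tl3+ (same group, period 5 vs 6); Tl3+ < Hg2+ (isoelectronic, higher Z=81 is smaller); Hg2+ < Au+ (isoelectronic, higher Z=80 is smaller).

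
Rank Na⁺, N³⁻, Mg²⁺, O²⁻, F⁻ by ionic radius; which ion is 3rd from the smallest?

All of these have 10 electrons (isoelectronic). With the same electron cloud, the ion with the most protons pulls it in tightest. Nuclear charges: Mg²⁺ (Z=12), Na⁺ (Z=11), F⁻ (Z=9), O²⁻ (Z=8), N³⁻ (Z=7). Highest Z is smallest.
So the order is Mg²⁺ < Na⁺ < F⁻ < O²⁻ < N³⁻; the 3rd-smallest ion is F⁻.

F⁻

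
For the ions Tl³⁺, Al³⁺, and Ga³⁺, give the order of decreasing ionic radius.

Same group, same charge. Going down the group adds an extra shell of electrons, so the ion gets larger: Al³⁺ is highest in the group and smallest.

Tl³⁺ > Ga³⁺ > Al³⁺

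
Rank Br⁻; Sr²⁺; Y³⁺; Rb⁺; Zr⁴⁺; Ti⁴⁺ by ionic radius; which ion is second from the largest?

Work out protons and electrons: Ti⁴⁺ has 18 e⁻ (Z=22), Zr⁴⁺ has 36 e⁻ (Z=40), Y³⁺ has 36 e⁻ (Z=39), Sr²⁺ has 36 e⁻ (Z=38), Rb⁺ has 36 e⁻ (Z=37), Br⁻ has 36 e⁻ (Z=35). Ti⁴⁺ < Zr⁴⁺ (same group, 1 shell fewer); Zr⁴⁺ < Y³⁺ (both 36 e⁻, Z=40>39); Y³⁺ < Sr²⁺ (both 36 e⁻, Z=39>38); Sr²⁺ < Rb⁺ (both 36 e⁻, Z=38>37); Rb⁺ < Br⁻ (both 36 e⁻, Z=37>35).
Ordering: Ti⁴⁺ < Zr⁴⁺ < Y³⁺ < Sr²⁺ < Rb⁺ < Br⁻. The second largest is Rb⁺.

Rb⁺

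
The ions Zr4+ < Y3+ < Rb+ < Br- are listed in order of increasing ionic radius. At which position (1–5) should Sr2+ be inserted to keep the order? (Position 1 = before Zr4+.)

All of these have 36 electrons (isoelectronic). With the same electron cloud, the ion with the most protons pulls it in tightest. Nuclear charges: Zr4+ (Z=40), Y3+ (Z=39), Sr2+ (Z=38), Rb+ (Z=37), Br- (Z=35). Highest Z is smallest.
Putting Sr2+ in gives Zr4+ < Y3+ < Sr2+ < Rb+ < Br-; it lands at slot 3.

3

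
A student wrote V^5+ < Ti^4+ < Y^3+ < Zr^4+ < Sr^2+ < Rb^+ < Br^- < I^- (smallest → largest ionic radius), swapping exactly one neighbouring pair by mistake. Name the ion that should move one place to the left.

Compare adjacent ions: Zr^4+ and Y^3+ share 36 electrons; the higher nuclear charge on Zr (Z=40) contracts it more, so Zr^4+ < Y^3+ — yet in this increasing list Y^3+ sits before Zr^4+. Nothing else is reversed, so Zr^4+ should move one place to the left.

Zr^4+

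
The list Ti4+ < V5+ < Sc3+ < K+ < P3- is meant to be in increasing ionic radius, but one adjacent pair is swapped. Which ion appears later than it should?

Scanning neighbour by neighbour, only Ti4+/V5+ violates a trend: they are isoelectronic (18 e⁻) and V has more protons than Ti (23 vs 22), making V5+ smaller. That makes V5+ the one sitting a position late relative to where it belongs.

V5+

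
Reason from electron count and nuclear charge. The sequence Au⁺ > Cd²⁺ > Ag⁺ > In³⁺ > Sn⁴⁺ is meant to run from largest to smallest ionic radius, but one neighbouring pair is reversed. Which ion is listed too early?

Cd²⁺

Compare adjacent ions: both have 46 electrons but Z(Cd)=48 > Z(Ag)=47, so Cd²⁺ should be the smaller of the two — yet in this decreasing list Cd²⁺ sits before Ag⁺. Nothing else is reversed, so Cd²⁺ should move one place to the right.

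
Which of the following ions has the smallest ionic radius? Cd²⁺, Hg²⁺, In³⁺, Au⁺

In³⁺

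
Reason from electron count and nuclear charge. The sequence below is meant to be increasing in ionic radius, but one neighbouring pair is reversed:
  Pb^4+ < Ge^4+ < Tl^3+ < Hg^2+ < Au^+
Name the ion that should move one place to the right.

The pair Pb^4+, Ge^4+ is the wrong way round — Ge^4+ and Pb^4+ are in one column with the same charge; the lighter period-4 ion has 2 fewer shells and is smaller. All other adjacent pairs agree with periodic trends, so Pb^4+ is the misplaced ion.

Pb^4+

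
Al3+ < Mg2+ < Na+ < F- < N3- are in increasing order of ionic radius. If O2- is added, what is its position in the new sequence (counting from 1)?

All of these have 10 electrons (isoelectronic). With the same electron cloud, the ion with the most protons pulls it in tightest. Nuclear charges: Al3+ (Z=13), Mg2+ (Z=12), Na+ (Z=11), F- (Z=9), O2- (Z=8), N3- (Z=7). Highest Z is smallest.
The complete sequence is Al3+ < Mg2+ < Na+ < F- < O2- < N3-. O2- sits at position 5.

5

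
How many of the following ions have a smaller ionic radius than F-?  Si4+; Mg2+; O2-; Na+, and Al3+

4

Isoelectronic series (10 e⁻ each). Size is set by nuclear charge: more protons means a smaller ion. Si4+ (Z=14), Al3+ (Z=13), Mg2+ (Z=12), Na+ (Z=11), F- (Z=9), O2- (Z=8).
Relative to F-, the ions that are smaller are Si4+, Al3+, Mg2+, Na+. Count: 4.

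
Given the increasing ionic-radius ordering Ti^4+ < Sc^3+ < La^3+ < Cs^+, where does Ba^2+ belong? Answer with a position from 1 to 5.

First list Z and electron count for each: Ti^4+: 18 e⁻, Z=22, Sc^3+: 18 e⁻, Z=21, La^3+: 54 e⁻, Z=57, Ba^2+: 54 e⁻, Z=56, Cs^+: 54 e⁻, Z=55. Ti^4+ < Sc^3+ (isoelectronic, higher Z=22 is smaller); Sc^3+ < La^3+ (same group, period 4 vs 6); La^3+ < Ba^2+ (isoelectronic, higher Z=57 is smaller); Ba^2+ < Cs^+ (isoelectronic, higher Z=56 is smaller).
With Ba^2+ included the full order is Ti^4+ < Sc^3+ < La^3+ < Ba^2+ < Cs^+, so it takes position 4.

4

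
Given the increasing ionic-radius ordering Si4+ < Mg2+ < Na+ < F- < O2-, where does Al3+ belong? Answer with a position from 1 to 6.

Isoelectronic series (10 e⁻ each). Size is set by nuclear charge: more protons means a smaller ion. Si4+ (Z=14), Al3+ (Z=13), Mg2+ (Z=12), Na+ (Z=11), F- (Z=9), O2- (Z=8).
Merged order: Si4+ < Al3+ < Mg2+ < Na+ < F- < O2- — Al3+ is number 2.

2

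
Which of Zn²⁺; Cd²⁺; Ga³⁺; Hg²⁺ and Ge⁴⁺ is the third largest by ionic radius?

Zn²⁺

Electron counts and nuclear charges: Ge⁴⁺ (Z=32, 28 e⁻), Ga³⁺ (Z=31, 28 e⁻), Zn²⁺ (Z=30, 28 e⁻), Cd²⁺ (Z=48, 46 e⁻), Hg²⁺ (Z=80, 78 e⁻). Ge⁴⁺ < Ga³⁺ (isoelectronic, higher Z=32 is smaller); Ga³⁺ < Zn²⁺ (isoelectronic, higher Z=31 is smaller); Zn²⁺ < Cd²⁺ (same group, period 4 vs 5); Cd²⁺ < Hg²⁺ (same group, period 5 vs 6).
So the order is Ge⁴⁺ < Ga³⁺ < Zn²⁺ < Cd²⁺ < Hg²⁺; the 3rd-largest ion is Zn²⁺.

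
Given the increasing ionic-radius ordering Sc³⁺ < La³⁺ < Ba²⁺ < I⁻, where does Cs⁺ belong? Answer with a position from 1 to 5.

Sc³⁺ has 18 e⁻ (Z=21), La³⁺ has 54 e⁻ (Z=57), Ba²⁺ has 54 e⁻ (Z=56), Cs⁺ has 54 e⁻ (Z=55), I⁻ has 54 e⁻ (Z=53). Sc³⁺ < La³⁺ (same group, period 4 vs 6); La³⁺ < Ba²⁺ (both 54 e⁻, Z=57>56); Ba²⁺ < Cs⁺ (isoelectronic, higher Z=56 is smaller); Cs⁺ < I⁻ (both 54 e⁻, Z=55>53).
Putting Cs⁺ in gives Sc³⁺ < La³⁺ < Ba²⁺ < Cs⁺ < I⁻; it lands at slot 4.

4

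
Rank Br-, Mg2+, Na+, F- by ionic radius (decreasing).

Tabulating Z and e⁻: Mg2+ (Z=12, 10 e⁻), Na+ (Z=11, 10 e⁻), F- (Z=9, 10 e⁻), Br- (Z=35, 36 e⁻). Mg2+ < Na+ (isoelectronic, higher Z=12 is smaller); Na+ < F- (isoelectronic, higher Z=11 is smaller); F- < Br- (same group, 2 shells fewer).

Br- > F- > Na+ > Mg2+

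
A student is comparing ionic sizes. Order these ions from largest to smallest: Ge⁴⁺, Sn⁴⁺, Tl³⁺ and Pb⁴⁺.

Electron counts and nuclear charges: Ge⁴⁺ has 28 e⁻ (Z=32), Sn⁴⁺ has 46 e⁻ (Z=50), Pb⁴⁺ has 78 e⁻ (Z=82), Tl³⁺ has 78 e⁻ (Z=81). Ge⁴⁺ < Sn⁴⁺ (same group, 1 shell fewer); Sn⁴⁺ < Pb⁴⁺ (same group, period 5 vs 6); Pb⁴⁺ < Tl³⁺ (isoelectronic, higher Z=82 is smaller).

Tl³⁺ > Pb⁴⁺ > Sn⁴⁺ > Ge⁴⁺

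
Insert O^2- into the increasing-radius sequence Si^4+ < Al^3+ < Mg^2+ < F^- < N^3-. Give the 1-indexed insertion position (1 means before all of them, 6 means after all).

Isoelectronic series (10 e⁻ each). Size is set by nuclear charge: more protons means a smaller ion. Si^4+ (Z=14), Al^3+ (Z=13), Mg^2+ (Z=12), F^- (Z=9), O^2- (Z=8), N^3- (Z=7).
With O^2- included the full order is Si^4+ < Al^3+ < Mg^2+ < F^- < O^2- < N^3-, so it takes position 5.

5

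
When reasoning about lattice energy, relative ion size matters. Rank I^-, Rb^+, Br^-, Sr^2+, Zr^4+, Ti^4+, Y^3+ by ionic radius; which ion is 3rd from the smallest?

Y^3+

Electron counts and nuclear charges: Ti^4+: 18 e⁻, Z=22, Zr^4+: 36 e⁻, Z=40, Y^3+: 36 e⁻, Z=39, Sr^2+: 36 e⁻, Z=38, Rb^+: 36 e⁻, Z=37, Br^-: 36 e⁻, Z=35, I^-: 54 e⁻, Z=53. Ti^4+ < Zr^4+ (same group, 1 shell fewer); Zr^4+ < Y^3+ (both 36 e⁻, Z=40>39); Y^3+ < Sr^2+ (isoelectronic, higher Z=39 is smaller); Sr^2+ < Rb^+ (isoelectronic, higher Z=38 is smaller); Rb^+ < Br^- (isoelectronic, higher Z=37 is smaller); Br^- < I^- (same group, period 4 vs 5).
So the order is Ti^4+ < Zr^4+ < Y^3+ < Sr^2+ < Rb^+ < Br^- < I^-; the 3rd-smallest ion is Y^3+.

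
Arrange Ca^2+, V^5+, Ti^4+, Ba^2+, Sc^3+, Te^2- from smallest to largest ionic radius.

V^5+ (Z=23, 18 e⁻), Ti^4+ (Z=22, 18 e⁻), Sc^3+ (Z=21, 18 e⁻), Ca^2+ (Z=20, 18 e⁻), Ba^2+ (Z=56, 54 e⁻), Te^2- (Z=52, 54 e⁻). V^5+ < Ti^4+ (isoelectronic, higher Z=23 is smaller); Ti^4+ < Sc^3+ (both 18 e⁻, Z=22>21); Sc^3+ < Ca^2+ (both 18 e⁻, Z=21>20); Ca^2+ < Ba^2+ (same group, period 4 vs 6); Ba^2+ < Te^2- (isoelectronic, higher Z=56 is smaller).

V^5+ < Ti^4+ < Sc^3+ < Ca^2+ < Ba^2+ < Te^2-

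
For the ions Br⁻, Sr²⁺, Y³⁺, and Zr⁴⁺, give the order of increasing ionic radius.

Zr⁴⁺ < Y³⁺ < Sr²⁺ < Br⁻

All of these have 36 electrons (isoelectronic). With the same electron cloud, the ion with the most protons pulls it in tightest. Nuclear charges: Zr⁴⁺ (Z=40), Y³⁺ (Z=39), Sr²⁺ (Z=38), Br⁻ (Z=35). Highest Z is smallest.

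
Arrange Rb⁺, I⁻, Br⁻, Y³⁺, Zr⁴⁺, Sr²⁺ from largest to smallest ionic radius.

Tabulating Z and e⁻: Zr⁴⁺ (Z=40, 36 e⁻), Y³⁺ (Z=39, 36 e⁻), Sr²⁺ (Z=38, 36 e⁻), Rb⁺ (Z=37, 36 e⁻), Br⁻ (Z=35, 36 e⁻), I⁻ (Z=53, 54 e⁻). Zr⁴⁺ < Y³⁺ (isoelectronic, higher Z=40 is smaller); Y³⁺ < Sr²⁺ (both 36 e⁻, Z=39>38); Sr²⁺ < Rb⁺ (isoelectronic, higher Z=38 is smaller); Rb⁺ < Br⁻ (isoelectronic, higher Z=37 is smaller); Br⁻ < I⁻ (same group, period 4 vs 5).

I⁻ > Br⁻ > Rb⁺ > Sr²⁺ > Y³⁺ > Zr⁴⁺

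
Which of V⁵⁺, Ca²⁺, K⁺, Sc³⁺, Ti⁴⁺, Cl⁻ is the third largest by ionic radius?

Each ion has 18 electrons. The ranking follows nuclear charge in reverse — greater Z gives a smaller radius. V⁵⁺ (Z=23), Ti⁴⁺ (Z=22), Sc³⁺ (Z=21), Ca²⁺ (Z=20), K⁺ (Z=19), Cl⁻ (Z=17).
That gives V⁵⁺ < Ti⁴⁺ < Sc³⁺ < Ca²⁺ < K⁺ < Cl⁻. From the largest end, number 3 is Ca²⁺.

Ca²⁺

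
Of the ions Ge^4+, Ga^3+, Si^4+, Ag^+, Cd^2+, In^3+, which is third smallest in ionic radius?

First list Z and electron count for each: Si^4+: 10 e⁻, Z=14, Ge^4+: 28 e⁻, Z=32, Ga^3+: 28 e⁻, Z=31, In^3+: 46 e⁻, Z=49, Cd^2+: 46 e⁻, Z=48, Ag^+: 46 e⁻, Z=47. Si^4+ < Ge^4+ (same group, 1 shell fewer); Ge^4+ < Ga^3+ (both 28 e⁻, Z=32>31); Ga^3+ < In^3+ (same group, 1 shell fewer); In^3+ < Cd^2+ (both 46 e⁻, Z=49>48); Cd^2+ < Ag^+ (both 46 e⁻, Z=48>47).
So the order is Si^4+ < Ge^4+ < Ga^3+ < In^3+ < Cd^2+ < Ag^+; the 3rd-smallest ion is Ga^3+.

Ga^3+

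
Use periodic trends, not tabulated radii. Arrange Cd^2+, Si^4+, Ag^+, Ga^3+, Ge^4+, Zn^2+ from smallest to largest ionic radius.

Si^4+ < Ge^4+ < Ga^3+ < Zn^2+ < Cd^2+ < Ag^+

Electron counts and nuclear charges: Si^4+ has 10 e⁻ (Z=14), Ge^4+ has 28 e⁻ (Z=32), Ga^3+ has 28 e⁻ (Z=31), Zn^2+ has 28 e⁻ (Z=30), Cd^2+ has 46 e⁻ (Z=48), Ag^+ has 46 e⁻ (Z=47). Si^4+ < Ge^4+ (same group, period 3 vs 4); Ge^4+ < Ga^3+ (isoelectronic, higher Z=32 is smaller); Ga^3+ < Zn^2+ (isoelectronic, higher Z=31 is smaller); Zn^2+ < Cd^2+ (same group, 1 shell fewer); Cd^2+ < Ag^+ (isoelectronic, higher Z=48 is smaller).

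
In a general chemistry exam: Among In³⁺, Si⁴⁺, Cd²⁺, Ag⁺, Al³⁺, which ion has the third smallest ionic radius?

Work out protons and electrons: Si⁴⁺ (Z=14, 10 e⁻), Al³⁺ (Z=13, 10 e⁻), In³⁺ (Z=49, 46 e⁻), Cd²⁺ (Z=48, 46 e⁻), Ag⁺ (Z=47, 46 e⁻). Si⁴⁺ < Al³⁺ (isoelectronic, higher Z=14 is smaller); Al³⁺ < In³⁺ (same group, 2 shells fewer); In³⁺ < Cd²⁺ (both 46 e⁻, Z=49>48); Cd²⁺ < Ag⁺ (both 46 e⁻, Z=48>47).
Full ascending order: Si⁴⁺ < Al³⁺ < In³⁺ < Cd²⁺ < Ag⁺. Counting from the smallest, position 3 is In³⁺.

In³⁺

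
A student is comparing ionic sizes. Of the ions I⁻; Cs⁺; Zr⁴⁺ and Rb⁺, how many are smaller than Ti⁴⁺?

0

Tabulating Z and e⁻: Ti⁴⁺ (Z=22, 18 e⁻), Zr⁴⁺ (Z=40, 36 e⁻), Rb⁺ (Z=37, 36 e⁻), Cs⁺ (Z=55, 54 e⁻), I⁻ (Z=53, 54 e⁻). Ti⁴⁺ < Zr⁴⁺ (same group, period 4 vs 5); Zr⁴⁺ < Rb⁺ (both 36 e⁻, Z=40>37); Rb⁺ < Cs⁺ (same group, period 5 vs 6); Cs⁺ < I⁻ (both 54 e⁻, Z=55>53).
Ordering all of them (including Ti⁴⁺) by radius gives Ti⁴⁺ < Zr⁴⁺ < Rb⁺ < Cs⁺ < I⁻. That's 0.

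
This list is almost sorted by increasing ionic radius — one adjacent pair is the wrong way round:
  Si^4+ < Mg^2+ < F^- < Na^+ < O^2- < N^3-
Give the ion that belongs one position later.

F^-

Compare adjacent ions: Na^+ and F^- share 10 electrons; the higher nuclear charge on Na (Z=11) contracts it more, so Na^+ < F^- — yet in this increasing list F^- sits before Na^+. Nothing else is reversed, so F^- should move one place to the right.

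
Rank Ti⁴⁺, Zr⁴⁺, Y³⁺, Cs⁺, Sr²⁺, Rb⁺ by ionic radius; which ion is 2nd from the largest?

Rb⁺

Ti⁴⁺ (Z=22, 18 e⁻), Zr⁴⁺ (Z=40, 36 e⁻), Y³⁺ (Z=39, 36 e⁻), Sr²⁺ (Z=38, 36 e⁻), Rb⁺ (Z=37, 36 e⁻), Cs⁺ (Z=55, 54 e⁻). Ti⁴⁺ < Zr⁴⁺ (same group, period 4 vs 5); Zr⁴⁺ < Y³⁺ (both 36 e⁻, Z=40>39); Y³⁺ < Sr²⁺ (isoelectronic, higher Z=39 is smaller); Sr²⁺ < Rb⁺ (isoelectronic, higher Z=38 is smaller); Rb⁺ < Cs⁺ (same group, period 5 vs 6).
So the order is Ti⁴⁺ < Zr⁴⁺ < Y³⁺ < Sr²⁺ < Rb⁺ < Cs⁺; the 2nd-largest ion is Rb⁺.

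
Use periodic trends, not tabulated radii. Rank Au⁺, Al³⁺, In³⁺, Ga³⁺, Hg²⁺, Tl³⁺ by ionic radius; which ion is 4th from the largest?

In³⁺

Electron counts and nuclear charges: Al³⁺ (Z=13, 10 e⁻), Ga³⁺ (Z=31, 28 e⁻), In³⁺ (Z=49, 46 e⁻), Tl³⁺ (Z=81, 78 e⁻), Hg²⁺ (Z=80, 78 e⁻), Au⁺ (Z=79, 78 e⁻). Al³⁺ < Ga³⁺ (same group, period 3 vs 4); Ga³⁺ < In³⁺ (same group, 1 shell fewer); In³⁺ < Tl³⁺ (same group, period 5 vs 6); Tl³⁺ < Hg²⁺ (both 78 e⁻, Z=81>80); Hg²⁺ < Au⁺ (isoelectronic, higher Z=80 is smaller).
Full ascending order: Al³⁺ < Ga³⁺ < In³⁺ < Tl³⁺ < Hg²⁺ < Au⁺. Counting from the largest, position 4 is In³⁺.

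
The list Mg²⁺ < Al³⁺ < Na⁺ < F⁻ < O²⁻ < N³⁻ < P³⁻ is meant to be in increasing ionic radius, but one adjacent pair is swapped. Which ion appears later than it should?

Al³⁺

Scanning neighbour by neighbour, only Mg²⁺/Al³⁺ violates a trend: Al³⁺ and Mg²⁺ share 10 electrons; the higher nuclear charge on Al (Z=13) contracts it more, so Al³⁺ < Mg²⁺. That makes Al³⁺ the one sitting a position late relative to where it belongs.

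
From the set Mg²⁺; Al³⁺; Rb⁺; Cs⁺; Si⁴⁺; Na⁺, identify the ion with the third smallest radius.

Tabulating Z and e⁻: Si⁴⁺: 10 e⁻, Z=14, Al³⁺: 10 e⁻, Z=13, Mg²⁺: 10 e⁻, Z=12, Na⁺: 10 e⁻, Z=11, Rb⁺: 36 e⁻, Z=37, Cs⁺: 54 e⁻, Z=55. Si⁴⁺ < Al³⁺ (isoelectronic, higher Z=14 is smaller); Al³⁺ < Mg²⁺ (isoelectronic, higher Z=13 is smaller); Mg²⁺ < Na⁺ (both 10 e⁻, Z=12>11); Na⁺ < Rb⁺ (same group, 2 shells fewer); Rb⁺ < Cs⁺ (same group, 1 shell fewer).
So the order is Si⁴⁺ < Al³⁺ < Mg²⁺ < Na⁺ < Rb⁺ < Cs⁺; the 3rd-smallest ion is Mg²⁺.

Mg²⁺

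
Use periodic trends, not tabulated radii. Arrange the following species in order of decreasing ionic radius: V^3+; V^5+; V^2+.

V^2+ > V^3+ > V^5+

Same element, different charge: the more highly charged cation has fewer electrons and a greater effective nuclear charge per electron, making V^5+ the smallest.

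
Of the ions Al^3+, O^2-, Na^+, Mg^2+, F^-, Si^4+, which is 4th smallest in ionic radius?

Na^+

These species are isoelectronic with 10 electrons. The only difference is the number of protons: Si^4+ (Z=14), Al^3+ (Z=13), Mg^2+ (Z=12), Na^+ (Z=11), F^- (Z=9), O^2- (Z=8). The strongest nuclear pull (Si^4+) gives the smallest ion.
So the order is Si^4+ < Al^3+ < Mg^2+ < Na^+ < F^- < O^2-; the 4th-smallest ion is Na^+.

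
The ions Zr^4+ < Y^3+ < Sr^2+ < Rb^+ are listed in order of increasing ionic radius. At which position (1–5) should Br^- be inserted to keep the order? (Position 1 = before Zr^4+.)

Isoelectronic series (36 e⁻ each). Size is set by nuclear charge: more protons means a smaller ion. Zr^4+ (Z=40), Y^3+ (Z=39), Sr^2+ (Z=38), Rb^+ (Z=37), Br^- (Z=35).
The complete sequence is Zr^4+ < Y^3+ < Sr^2+ < Rb^+ < Br^-. Br^- sits at position 5.

5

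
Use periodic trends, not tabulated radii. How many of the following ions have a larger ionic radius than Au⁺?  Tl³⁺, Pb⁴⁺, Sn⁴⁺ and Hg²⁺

Sn⁴⁺ has 46 e⁻ (Z=50), Pb⁴⁺ has 78 e⁻ (Z=82), Tl³⁺ has 78 e⁻ (Z=81), Hg²⁺ has 78 e⁻ (Z=80), Au⁺ has 78 e⁻ (Z=79). Sn⁴⁺ < Pb⁴⁺ (same group, 1 shell fewer); Pb⁴⁺ < Tl³⁺ (isoelectronic, higher Z=82 is smaller); Tl³⁺ < Hg²⁺ (isoelectronic, higher Z=81 is smaller); Hg²⁺ < Au⁺ (both 78 e⁻, Z=80>79).
Placing each against Au⁺: smaller — Sn⁴⁺, Pb⁴⁺, Tl³⁺, Hg²⁺; larger — none. So 0 are larger.

0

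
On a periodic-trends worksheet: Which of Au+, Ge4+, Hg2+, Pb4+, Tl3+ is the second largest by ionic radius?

Hg2+

First list Z and electron count for each: Ge4+: 28 e⁻, Z=32, Pb4+: 78 e⁻, Z=82, Tl3+: 78 e⁻, Z=81, Hg2+: 78 e⁻, Z=80, Au+: 78 e⁻, Z=79. Ge4+ < Pb4+ (same group, 2 shells fewer); Pb4+ < Tl3+ (isoelectronic, higher Z=82 is smaller); Tl3+ < Hg2+ (isoelectronic, higher Z=81 is smaller); Hg2+ < Au+ (isoelectronic, higher Z=80 is smaller).
Full ascending order: Ge4+ < Pb4+ < Tl3+ < Hg2+ < Au+. Counting from the largest, position 2 is Hg2+.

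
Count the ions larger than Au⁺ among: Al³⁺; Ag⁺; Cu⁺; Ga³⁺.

0

First list Z and electron count for each: Al³⁺: 10 e⁻, Z=13, Ga³⁺: 28 e⁻, Z=31, Cu⁺: 28 e⁻, Z=29, Ag⁺: 46 e⁻, Z=47, Au⁺: 78 e⁻, Z=79. Al³⁺ < Ga³⁺ (same group, period 3 vs 4); Ga³⁺ < Cu⁺ (both 28 e⁻, Z=31>29); Cu⁺ < Ag⁺ (same group, 1 shell fewer); Ag⁺ < Au⁺ (same group, 1 shell fewer).
Placing each against Au⁺: smaller — Al³⁺, Ga³⁺, Cu⁺, Ag⁺; larger — none. Count: 0.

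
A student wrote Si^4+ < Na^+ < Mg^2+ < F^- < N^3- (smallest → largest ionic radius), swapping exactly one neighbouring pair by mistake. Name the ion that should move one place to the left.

Check each adjacent pair. Na^+ and Mg^2+ are reversed: both have 10 electrons but Z(Mg)=12 > Z(Na)=11, so Mg^2+ should be the smaller of the two. No other neighbouring pair contradicts the periodic trends, so Mg^2+ is the ion listed too late.

Mg^2+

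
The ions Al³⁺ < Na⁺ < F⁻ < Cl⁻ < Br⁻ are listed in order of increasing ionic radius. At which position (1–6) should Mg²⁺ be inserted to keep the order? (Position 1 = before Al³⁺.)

First list Z and electron count for each: Al³⁺ has 10 e⁻ (Z=13), Mg²⁺ has 10 e⁻ (Z=12), Na⁺ has 10 e⁻ (Z=11), F⁻ has 10 e⁻ (Z=9), Cl⁻ has 18 e⁻ (Z=17), Br⁻ has 36 e⁻ (Z=35). Al³⁺ < Mg²⁺ (isoelectronic, higher Z=13 is smaller); Mg²⁺ < Na⁺ (both 10 e⁻, Z=12>11); Na⁺ < F⁻ (isoelectronic, higher Z=11 is smaller); F⁻ < Cl⁻ (same group, 1 shell fewer); Cl⁻ < Br⁻ (same group, period 3 vs 4).
Putting Mg²⁺ in gives Al³⁺ < Mg²⁺ < Na⁺ < F⁻ < Cl⁻ < Br⁻; it lands at slot 2.

2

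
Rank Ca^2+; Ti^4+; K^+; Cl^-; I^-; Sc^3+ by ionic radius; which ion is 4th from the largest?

Ca^2+

First list Z and electron count for each: Ti^4+ (Z=22, 18 e⁻), Sc^3+ (Z=21, 18 e⁻), Ca^2+ (Z=20, 18 e⁻), K^+ (Z=19, 18 e⁻), Cl^- (Z=17, 18 e⁻), I^- (Z=53, 54 e⁻). Ti^4+ < Sc^3+ (isoelectronic, higher Z=22 is smaller); Sc^3+ < Ca^2+ (both 18 e⁻, Z=21>20); Ca^2+ < K^+ (both 18 e⁻, Z=20>19); K^+ < Cl^- (both 18 e⁻, Z=19>17); Cl^- < I^- (same group, 2 shells fewer).
That gives Ti^4+ < Sc^3+ < Ca^2+ < K^+ < Cl^- < I^-. From the largest end, number 4 is Ca^2+.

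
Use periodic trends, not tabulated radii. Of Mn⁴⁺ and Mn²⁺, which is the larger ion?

These are all Mn ions. Removing more electrons (higher positive charge) pulls the remaining electrons in closer, so Mn⁴⁺ is smallest and Mn²⁺ is largest.

Mn²⁺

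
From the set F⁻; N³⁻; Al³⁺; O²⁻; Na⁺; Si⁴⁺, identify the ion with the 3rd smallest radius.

These species are isoelectronic with 10 electrons. The only difference is the number of protons: Si⁴⁺ (Z=14), Al³⁺ (Z=13), Na⁺ (Z=11), F⁻ (Z=9), O²⁻ (Z=8), N³⁻ (Z=7). The strongest nuclear pull (Si⁴⁺) gives the smallest ion.
That gives Si⁴⁺ < Al³⁺ < Na⁺ < F⁻ < O²⁻ < N³⁻. From the smallest end, number 3 is Na⁺.

Na⁺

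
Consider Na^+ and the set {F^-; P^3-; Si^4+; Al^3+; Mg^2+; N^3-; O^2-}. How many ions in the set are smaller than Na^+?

3

Electron counts and nuclear charges: Si^4+ (Z=14, 10 e⁻), Al^3+ (Z=13, 10 e⁻), Mg^2+ (Z=12, 10 e⁻), Na^+ (Z=11, 10 e⁻), F^- (Z=9, 10 e⁻), O^2- (Z=8, 10 e⁻), N^3- (Z=7, 10 e⁻), P^3- (Z=15, 18 e⁻). Si^4+ < Al^3+ (isoelectronic, higher Z=14 is smaller); Al^3+ < Mg^2+ (both 10 e⁻, Z=13>12); Mg^2+ < Na^+ (both 10 e⁻, Z=12>11); Na^+ < F^- (isoelectronic, higher Z=11 is smaller); F^- < O^2- (both 10 e⁻, Z=9>8); O^2- < N^3- (isoelectronic, higher Z=8 is smaller); N^3- < P^3- (same group, 1 shell fewer).
Overall: Si^4+ < Al^3+ < Mg^2+ < Na^+ < F^- < O^2- < N^3- < P^3-. Na^+ has 3 below it and 4 above. That's 3.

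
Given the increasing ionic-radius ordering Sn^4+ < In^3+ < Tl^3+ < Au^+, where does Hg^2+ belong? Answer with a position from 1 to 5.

4

Work out protons and electrons: Sn^4+: 46 e⁻, Z=50, In^3+: 46 e⁻, Z=49, Tl^3+: 78 e⁻, Z=81, Hg^2+: 78 e⁻, Z=80, Au^+: 78 e⁻, Z=79. Sn^4+ < In^3+ (both 46 e⁻, Z=50>49); In^3+ < Tl^3+ (same group, period 5 vs 6); Tl^3+ < Hg^2+ (isoelectronic, higher Z=81 is smaller); Hg^2+ < Au^+ (isoelectronic, higher Z=80 is smaller).
With Hg^2+ included the full order is Sn^4+ < In^3+ < Tl^3+ < Hg^2+ < Au^+, so it takes position 4.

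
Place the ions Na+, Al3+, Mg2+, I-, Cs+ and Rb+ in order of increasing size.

Electron counts and nuclear charges: Al3+ has 10 e⁻ (Z=13), Mg2+ has 10 e⁻ (Z=12), Na+ has 10 e⁻ (Z=11), Rb+ has 36 e⁻ (Z=37), Cs+ has 54 e⁻ (Z=55), I- has 54 e⁻ (Z=53). Al3+ < Mg2+ (both 10 e⁻, Z=13>12); Mg2+ < Na+ (both 10 e⁻, Z=12>11); Na+ < Rb+ (same group, period 3 vs 5); Rb+ < Cs+ (same group, 1 shell fewer); Cs+ < I- (both 54 e⁻, Z=55>53).

Al3+ < Mg2+ < Na+ < Rb+ < Cs+ < I-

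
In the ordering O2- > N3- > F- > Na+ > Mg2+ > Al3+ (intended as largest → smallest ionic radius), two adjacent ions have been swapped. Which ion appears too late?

Scanning neighbour by neighbour, only O2-/N3- violates a trend: both have 10 electrons but Z(O)=8 > Z(N)=7, so O2- should be the smaller of the two. That makes N3- the one sitting a position late relative to where it belongs.

N3-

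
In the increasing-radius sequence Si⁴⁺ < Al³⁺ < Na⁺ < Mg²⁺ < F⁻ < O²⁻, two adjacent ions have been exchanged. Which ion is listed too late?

Mg²⁺

Compare adjacent ions: they are isoelectronic (10 e⁻) and Mg has more protons than Na (12 vs 11), making Mg²⁺ smaller — yet in this increasing list Na⁺ sits before Mg²⁺. Nothing else is reversed, so Mg²⁺ should move one place to the left.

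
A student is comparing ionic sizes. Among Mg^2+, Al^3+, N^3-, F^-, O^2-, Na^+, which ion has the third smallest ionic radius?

All of these have 10 electrons (isoelectronic). With the same electron cloud, the ion with the most protons pulls it in tightest. Nuclear charges: Al^3+ (Z=13), Mg^2+ (Z=12), Na^+ (Z=11), F^- (Z=9), O^2- (Z=8), N^3- (Z=7). Highest Z is smallest.
That gives Al^3+ < Mg^2+ < Na^+ < F^- < O^2- < N^3-. From the smallest end, number 3 is Na^+.

Na^+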